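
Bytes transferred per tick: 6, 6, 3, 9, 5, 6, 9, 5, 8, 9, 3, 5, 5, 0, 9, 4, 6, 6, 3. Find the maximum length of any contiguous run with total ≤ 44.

[6] sum 6 len 1
[6, 6] sum 12 len 2
[6, 6, 3] sum 15 len 3
[6, 6, 3, 9] sum 24 len 4
[6, 6, 3, 9, 5] sum 29 len 5
[6, 6, 3, 9, 5, 6] sum 35 len 6
[6, 6, 3, 9, 5, 6, 9] sum 44 len 7
[6, 3, 9, 5, 6, 9, 5] sum 43 len 7
[9, 5, 6, 9, 5, 8] sum 42 len 6
[5, 6, 9, 5, 8, 9] sum 42 len 6
[6, 9, 5, 8, 9, 3] sum 40 len 6
[9, 5, 8, 9, 3, 5] sum 39 len 6
[9, 5, 8, 9, 3, 5, 5] sum 44 len 7
[9, 5, 8, 9, 3, 5, 5, 0] sum 44 len 8
[5, 8, 9, 3, 5, 5, 0, 9] sum 44 len 8
[8, 9, 3, 5, 5, 0, 9, 4] sum 43 len 8
[9, 3, 5, 5, 0, 9, 4, 6] sum 41 len 8
[3, 5, 5, 0, 9, 4, 6, 6] sum 38 len 8
[3, 5, 5, 0, 9, 4, 6, 6, 3] sum 41 len 9
Longest length seen: 9.

9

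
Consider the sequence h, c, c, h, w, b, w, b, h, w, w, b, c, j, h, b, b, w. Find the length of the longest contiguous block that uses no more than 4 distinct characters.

[h] 1 distinct, len 1
[h, c] 2 distinct, len 2
[h, c, c] 2 distinct, len 3
[h, c, c, h] 2 distinct, len 4
[h, c, c, h, w] 3 distinct, len 5
[h, c, c, h, w, b] 4 distinct, len 6
[h, c, c, h, w, b, w] 4 distinct, len 7
[h, c, c, h, w, b, w, b] 4 distinct, len 8
[h, c, c, h, w, b, w, b, h] 4 distinct, len 9
[h, c, c, h, w, b, w, b, h, w] 4 distinct, len 10
[h, c, c, h, w, b, w, b, h, w, w] 4 distinct, len 11
[h, c, c, h, w, b, w, b, h, w, w, b] 4 distinct, len 12
[h, c, c, h, w, b, w, b, h, w, w, b, c] 4 distinct, len 13
[w, w, b, c, j] 4 distinct, len 5
[b, c, j, h] 4 distinct, len 4
[b, c, j, h, b] 4 distinct, len 5
[b, c, j, h, b, b] 4 distinct, len 6
[j, h, b, b, w] 4 distinct, len 5
Longest length with ≤4 distinct: 13.

13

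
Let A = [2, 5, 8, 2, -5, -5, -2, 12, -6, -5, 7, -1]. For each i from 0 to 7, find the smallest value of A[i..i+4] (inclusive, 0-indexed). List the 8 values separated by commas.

-5, -5, -5, -5, -6, -6, -6, -6

(2, 5, 8, 2, -5) → min -5
(5, 8, 2, -5, -5) → min -5
(8, 2, -5, -5, -2) → min -5
(2, -5, -5, -2, 12) → min -5
(-5, -5, -2, 12, -6) → min -6
(-5, -2, 12, -6, -5) → min -6
(-2, 12, -6, -5, 7) → min -6
(12, -6, -5, 7, -1) → min -6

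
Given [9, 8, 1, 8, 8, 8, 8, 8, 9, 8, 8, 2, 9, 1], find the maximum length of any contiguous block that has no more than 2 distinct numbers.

8

add 9: window [9] (1 distinct), len 1
add 8: window [9, 8] (2 distinct), len 2
add 1: window [8, 1] (2 distinct), len 2
add 8: window [8, 1, 8] (2 distinct), len 3
add 8: window [8, 1, 8, 8] (2 distinct), len 4
add 8: window [8, 1, 8, 8, 8] (2 distinct), len 5
add 8: window [8, 1, 8, 8, 8, 8] (2 distinct), len 6
add 8: window [8, 1, 8, 8, 8, 8, 8] (2 distinct), len 7
add 9: window [8, 8, 8, 8, 8, 9] (2 distinct), len 6
add 8: window [8, 8, 8, 8, 8, 9, 8] (2 distinct), len 7
add 8: window [8, 8, 8, 8, 8, 9, 8, 8] (2 distinct), len 8
add 2: window [8, 8, 2] (2 distinct), len 3
add 9: window [2, 9] (2 distinct), len 2
add 1: window [9, 1] (2 distinct), len 2
Longest length with ≤2 distinct: 8.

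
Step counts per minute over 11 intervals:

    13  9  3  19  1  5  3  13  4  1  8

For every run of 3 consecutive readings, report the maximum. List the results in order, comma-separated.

13, 19, 19, 19, 5, 13, 13, 13, 8

[13, 9, 3] → max 13
[9, 3, 19] → max 19
[3, 19, 1] → max 19
[19, 1, 5] → max 19
[1, 5, 3] → max 5
[5, 3, 13] → max 13
[3, 13, 4] → max 13
[13, 4, 1] → max 13
[4, 1, 8] → max 8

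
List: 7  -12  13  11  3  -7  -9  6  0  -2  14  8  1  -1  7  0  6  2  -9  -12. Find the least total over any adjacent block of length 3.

(7, -12, 13) → sum 8
(-12, 13, 11) → sum 12
(13, 11, 3) → sum 27
(11, 3, -7) → sum 7
(3, -7, -9) → sum -13
(-7, -9, 6) → sum -10
(-9, 6, 0) → sum -3
(6, 0, -2) → sum 4
(0, -2, 14) → sum 12
(-2, 14, 8) → sum 20
(14, 8, 1) → sum 23
(8, 1, -1) → sum 8
(1, -1, 7) → sum 7
(-1, 7, 0) → sum 6
(7, 0, 6) → sum 13
(0, 6, 2) → sum 8
(6, 2, -9) → sum -1
(2, -9, -12) → sum -19
Least of these is -19.

-19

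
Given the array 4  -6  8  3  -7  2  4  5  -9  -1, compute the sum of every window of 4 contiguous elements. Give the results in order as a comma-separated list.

9, -2, 6, 2, 4, 2, -1

4 -6 8 3 → sum 9
-6 8 3 -7 → sum -2
8 3 -7 2 → sum 6
3 -7 2 4 → sum 2
-7 2 4 5 → sum 4
2 4 5 -9 → sum 2
4 5 -9 -1 → sum -1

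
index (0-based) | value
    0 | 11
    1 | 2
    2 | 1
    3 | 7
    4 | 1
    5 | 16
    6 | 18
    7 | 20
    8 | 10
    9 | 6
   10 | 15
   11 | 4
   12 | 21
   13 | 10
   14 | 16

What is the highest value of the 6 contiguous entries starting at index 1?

Elements at indices 1..6: 2, 1, 7, 1, 16, 18
max(2, 1, 7, 1, 16, 18) = 18

18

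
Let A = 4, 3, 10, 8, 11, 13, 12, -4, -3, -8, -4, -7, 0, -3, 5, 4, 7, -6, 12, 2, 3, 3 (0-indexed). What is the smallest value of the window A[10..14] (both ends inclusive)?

-7

Elements at indices 10..14: -4, -7, 0, -3, 5
min(-4, -7, 0, -3, 5) = -7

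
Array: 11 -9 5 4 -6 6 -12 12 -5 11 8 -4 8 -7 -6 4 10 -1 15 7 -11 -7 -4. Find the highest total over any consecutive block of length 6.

30

11 -9 5 4 -6 6 → sum 11
-9 5 4 -6 6 -12 → sum -12
5 4 -6 6 -12 12 → sum 9
4 -6 6 -12 12 -5 → sum -1
-6 6 -12 12 -5 11 → sum 6
6 -12 12 -5 11 8 → sum 20
-12 12 -5 11 8 -4 → sum 10
12 -5 11 8 -4 8 → sum 30
-5 11 8 -4 8 -7 → sum 11
11 8 -4 8 -7 -6 → sum 10
8 -4 8 -7 -6 4 → sum 3
-4 8 -7 -6 4 10 → sum 5
8 -7 -6 4 10 -1 → sum 8
-7 -6 4 10 -1 15 → sum 15
-6 4 10 -1 15 7 → sum 29
4 10 -1 15 7 -11 → sum 24
10 -1 15 7 -11 -7 → sum 13
-1 15 7 -11 -7 -4 → sum -1
Highest of these is 30.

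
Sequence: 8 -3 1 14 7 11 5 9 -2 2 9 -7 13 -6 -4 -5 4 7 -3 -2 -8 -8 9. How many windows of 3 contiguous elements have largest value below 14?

18

[8, -3, 1] → max 8  < 14 ✓
[-3, 1, 14] → max 14
[1, 14, 7] → max 14
[14, 7, 11] → max 14
[7, 11, 5] → max 11  < 14 ✓
[11, 5, 9] → max 11  < 14 ✓
[5, 9, -2] → max 9  < 14 ✓
[9, -2, 2] → max 9  < 14 ✓
[-2, 2, 9] → max 9  < 14 ✓
[2, 9, -7] → max 9  < 14 ✓
[9, -7, 13] → max 13  < 14 ✓
[-7, 13, -6] → max 13  < 14 ✓
[13, -6, -4] → max 13  < 14 ✓
[-6, -4, -5] → max -4  < 14 ✓
[-4, -5, 4] → max 4  < 14 ✓
[-5, 4, 7] → max 7  < 14 ✓
[4, 7, -3] → max 7  < 14 ✓
[7, -3, -2] → max 7  < 14 ✓
[-3, -2, -8] → max -2  < 14 ✓
[-2, -8, -8] → max -2  < 14 ✓
[-8, -8, 9] → max 9  < 14 ✓
18 windows satisfy the condition.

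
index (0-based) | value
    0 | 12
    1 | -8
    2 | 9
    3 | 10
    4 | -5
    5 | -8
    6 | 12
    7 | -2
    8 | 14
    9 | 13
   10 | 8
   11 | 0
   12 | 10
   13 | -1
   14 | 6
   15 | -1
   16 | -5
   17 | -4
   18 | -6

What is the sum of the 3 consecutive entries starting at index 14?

0

Elements at indices 14..16: 6, -1, -5
sum(6, -1, -5) = 0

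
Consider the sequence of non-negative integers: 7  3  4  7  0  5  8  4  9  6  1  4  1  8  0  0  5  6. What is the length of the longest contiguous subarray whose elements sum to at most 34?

9

add 7: [7] sum 7, len 1
add 3: [7, 3] sum 10, len 2
add 4: [7, 3, 4] sum 14, len 3
add 7: [7, 3, 4, 7] sum 21, len 4
add 0: [7, 3, 4, 7, 0] sum 21, len 5
add 5: [7, 3, 4, 7, 0, 5] sum 26, len 6
add 8: [7, 3, 4, 7, 0, 5, 8] sum 34, len 7
add 4: [3, 4, 7, 0, 5, 8, 4] sum 31, len 7
add 9: [7, 0, 5, 8, 4, 9] sum 33, len 6
add 6: [0, 5, 8, 4, 9, 6] sum 32, len 6
add 1: [0, 5, 8, 4, 9, 6, 1] sum 33, len 7
add 4: [8, 4, 9, 6, 1, 4] sum 32, len 6
add 1: [8, 4, 9, 6, 1, 4, 1] sum 33, len 7
add 8: [4, 9, 6, 1, 4, 1, 8] sum 33, len 7
add 0: [4, 9, 6, 1, 4, 1, 8, 0] sum 33, len 8
add 0: [4, 9, 6, 1, 4, 1, 8, 0, 0] sum 33, len 9
add 5: [9, 6, 1, 4, 1, 8, 0, 0, 5] sum 34, len 9
add 6: [6, 1, 4, 1, 8, 0, 0, 5, 6] sum 31, len 9
Longest length seen: 9.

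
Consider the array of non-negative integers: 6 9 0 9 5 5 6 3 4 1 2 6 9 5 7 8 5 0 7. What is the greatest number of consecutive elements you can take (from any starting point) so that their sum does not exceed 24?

[6] sum 6 len 1
[6, 9] sum 15 len 2
[6, 9, 0] sum 15 len 3
[6, 9, 0, 9] sum 24 len 4
[9, 0, 9, 5] sum 23 len 4
[0, 9, 5, 5] sum 19 len 4
[5, 5, 6] sum 16 len 3
[5, 5, 6, 3] sum 19 len 4
[5, 5, 6, 3, 4] sum 23 len 5
[5, 5, 6, 3, 4, 1] sum 24 len 6
[5, 6, 3, 4, 1, 2] sum 21 len 6
[6, 3, 4, 1, 2, 6] sum 22 len 6
[4, 1, 2, 6, 9] sum 22 len 5
[1, 2, 6, 9, 5] sum 23 len 5
[9, 5, 7] sum 21 len 3
[5, 7, 8] sum 20 len 3
[7, 8, 5] sum 20 len 3
[7, 8, 5, 0] sum 20 len 4
[8, 5, 0, 7] sum 20 len 4
Longest length seen: 6.

6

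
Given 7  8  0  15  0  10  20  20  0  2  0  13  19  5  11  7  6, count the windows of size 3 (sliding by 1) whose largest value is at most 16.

7 8 0 → max 8  ≤ 16 ✓
8 0 15 → max 15  ≤ 16 ✓
0 15 0 → max 15  ≤ 16 ✓
15 0 10 → max 15  ≤ 16 ✓
0 10 20 → max 20
10 20 20 → max 20
20 20 0 → max 20
20 0 2 → max 20
0 2 0 → max 2  ≤ 16 ✓
2 0 13 → max 13  ≤ 16 ✓
0 13 19 → max 19
13 19 5 → max 19
19 5 11 → max 19
5 11 7 → max 11  ≤ 16 ✓
11 7 6 → max 11  ≤ 16 ✓
8 windows satisfy the condition.

8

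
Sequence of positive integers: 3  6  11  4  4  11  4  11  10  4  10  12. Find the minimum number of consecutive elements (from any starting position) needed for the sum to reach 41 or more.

add 3: running sum 3 < 41
add 6: running sum 9 < 41
add 11: running sum 20 < 41
add 4: running sum 24 < 41
add 4: running sum 28 < 41
add 11: running sum 39 < 41
end 6: [3, 6, 11, 4, 4, 11, 4] sum 43, len 7
end 7: [11, 4, 4, 11, 4, 11] sum 45, len 6
end 8: [4, 4, 11, 4, 11, 10] sum 44, len 6
end 9: [4, 11, 4, 11, 10, 4] sum 44, len 6
end 10: [11, 4, 11, 10, 4, 10] sum 50, len 6
end 11: [11, 10, 4, 10, 12] sum 47, len 5
Shortest qualifying length: 5.

5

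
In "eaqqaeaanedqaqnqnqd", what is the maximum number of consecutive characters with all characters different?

5

add e: [e] len 1
add a: [e, a] len 2
add q: [e, a, q] len 3
add q (repeat q, move left end past it): [q] len 1
add a: [q, a] len 2
add e: [q, a, e] len 3
add a (repeat a, move left end past it): [e, a] len 2
add a (repeat a, move left end past it): [a] len 1
add n: [a, n] len 2
add e: [a, n, e] len 3
add d: [a, n, e, d] len 4
add q: [a, n, e, d, q] len 5
add a (repeat a, move left end past it): [n, e, d, q, a] len 5
add q (repeat q, move left end past it): [a, q] len 2
add n: [a, q, n] len 3
add q (repeat q, move left end past it): [n, q] len 2
add n (repeat n, move left end past it): [q, n] len 2
add q (repeat q, move left end past it): [n, q] len 2
add d: [n, q, d] len 3
Longest all-distinct length: 5.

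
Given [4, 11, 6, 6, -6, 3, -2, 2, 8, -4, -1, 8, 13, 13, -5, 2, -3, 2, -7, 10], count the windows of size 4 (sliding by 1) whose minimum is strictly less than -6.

4 11 6 6 → min 4
11 6 6 -6 → min -6
6 6 -6 3 → min -6
6 -6 3 -2 → min -6
-6 3 -2 2 → min -6
3 -2 2 8 → min -2
-2 2 8 -4 → min -4
2 8 -4 -1 → min -4
8 -4 -1 8 → min -4
-4 -1 8 13 → min -4
-1 8 13 13 → min -1
8 13 13 -5 → min -5
13 13 -5 2 → min -5
13 -5 2 -3 → min -5
-5 2 -3 2 → min -5
2 -3 2 -7 → min -7  < -6 ✓
-3 2 -7 10 → min -7  < -6 ✓
2 windows satisfy the condition.

2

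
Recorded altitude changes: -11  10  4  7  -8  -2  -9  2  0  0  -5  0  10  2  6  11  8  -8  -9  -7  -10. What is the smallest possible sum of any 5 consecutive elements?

-26

(-11, 10, 4, 7, -8) → sum 2
(10, 4, 7, -8, -2) → sum 11
(4, 7, -8, -2, -9) → sum -8
(7, -8, -2, -9, 2) → sum -10
(-8, -2, -9, 2, 0) → sum -17
(-2, -9, 2, 0, 0) → sum -9
(-9, 2, 0, 0, -5) → sum -12
(2, 0, 0, -5, 0) → sum -3
(0, 0, -5, 0, 10) → sum 5
(0, -5, 0, 10, 2) → sum 7
(-5, 0, 10, 2, 6) → sum 13
(0, 10, 2, 6, 11) → sum 29
(10, 2, 6, 11, 8) → sum 37
(2, 6, 11, 8, -8) → sum 19
(6, 11, 8, -8, -9) → sum 8
(11, 8, -8, -9, -7) → sum -5
(8, -8, -9, -7, -10) → sum -26
Smallest of these is -26.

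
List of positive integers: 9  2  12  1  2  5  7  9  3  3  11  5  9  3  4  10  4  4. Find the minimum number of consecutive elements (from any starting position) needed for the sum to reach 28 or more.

4

add 9: running sum 9 < 28
add 2: running sum 11 < 28
add 12: running sum 23 < 28
add 1: running sum 24 < 28
add 2: running sum 26 < 28
end 5: [9, 2, 12, 1, 2, 5] sum 31, len 6
end 6: [2, 12, 1, 2, 5, 7] sum 29, len 6
end 7: [12, 1, 2, 5, 7, 9] sum 36, len 6
end 8: [12, 1, 2, 5, 7, 9, 3] sum 39, len 7
end 9: [2, 5, 7, 9, 3, 3] sum 29, len 6
end 10: [7, 9, 3, 3, 11] sum 33, len 5
end 11: [9, 3, 3, 11, 5] sum 31, len 5
end 12: [3, 11, 5, 9] sum 28, len 4
end 13: [11, 5, 9, 3] sum 28, len 4
end 14: [11, 5, 9, 3, 4] sum 32, len 5
end 15: [5, 9, 3, 4, 10] sum 31, len 5
end 16: [9, 3, 4, 10, 4] sum 30, len 5
end 17: [9, 3, 4, 10, 4, 4] sum 34, len 6
Shortest qualifying length: 4.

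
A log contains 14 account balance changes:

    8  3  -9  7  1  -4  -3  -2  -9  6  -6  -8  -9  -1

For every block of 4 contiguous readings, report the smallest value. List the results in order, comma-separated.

-9, -9, -9, -4, -4, -9, -9, -9, -9, -9, -9

(8, 3, -9, 7) → min -9
(3, -9, 7, 1) → min -9
(-9, 7, 1, -4) → min -9
(7, 1, -4, -3) → min -4
(1, -4, -3, -2) → min -4
(-4, -3, -2, -9) → min -9
(-3, -2, -9, 6) → min -9
(-2, -9, 6, -6) → min -9
(-9, 6, -6, -8) → min -9
(6, -6, -8, -9) → min -9
(-6, -8, -9, -1) → min -9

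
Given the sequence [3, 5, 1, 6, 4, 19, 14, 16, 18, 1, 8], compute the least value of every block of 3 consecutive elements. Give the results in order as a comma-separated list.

1, 1, 1, 4, 4, 14, 14, 1, 1

(3, 5, 1) → min 1
(5, 1, 6) → min 1
(1, 6, 4) → min 1
(6, 4, 19) → min 4
(4, 19, 14) → min 4
(19, 14, 16) → min 14
(14, 16, 18) → min 14
(16, 18, 1) → min 1
(18, 1, 8) → min 1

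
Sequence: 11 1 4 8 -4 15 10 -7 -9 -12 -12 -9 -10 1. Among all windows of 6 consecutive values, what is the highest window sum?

35

(11, 1, 4, 8, -4, 15) → sum 35
(1, 4, 8, -4, 15, 10) → sum 34
(4, 8, -4, 15, 10, -7) → sum 26
(8, -4, 15, 10, -7, -9) → sum 13
(-4, 15, 10, -7, -9, -12) → sum -7
(15, 10, -7, -9, -12, -12) → sum -15
(10, -7, -9, -12, -12, -9) → sum -39
(-7, -9, -12, -12, -9, -10) → sum -59
(-9, -12, -12, -9, -10, 1) → sum -51
Highest of these is 35.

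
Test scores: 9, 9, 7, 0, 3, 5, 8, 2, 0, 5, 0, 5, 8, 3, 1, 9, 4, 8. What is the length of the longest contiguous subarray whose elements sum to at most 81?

→ 9: sum 9, len 1
→ 9: sum 18, len 2
→ 7: sum 25, len 3
→ 0: sum 25, len 4
→ 3: sum 28, len 5
→ 5: sum 33, len 6
→ 8: sum 41, len 7
→ 2: sum 43, len 8
→ 0: sum 43, len 9
→ 5: sum 48, len 10
→ 0: sum 48, len 11
→ 5: sum 53, len 12
→ 8: sum 61, len 13
→ 3: sum 64, len 14
→ 1: sum 65, len 15
→ 9: sum 74, len 16
→ 4: sum 78, len 17
→ 8 (dropped 9): sum 77, len 17
Longest length seen: 17.

17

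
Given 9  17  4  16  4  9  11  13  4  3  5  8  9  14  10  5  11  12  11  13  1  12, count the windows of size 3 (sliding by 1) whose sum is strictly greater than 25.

9 17 4 → sum 30  > 25 ✓
17 4 16 → sum 37  > 25 ✓
4 16 4 → sum 24
16 4 9 → sum 29  > 25 ✓
4 9 11 → sum 24
9 11 13 → sum 33  > 25 ✓
11 13 4 → sum 28  > 25 ✓
13 4 3 → sum 20
4 3 5 → sum 12
3 5 8 → sum 16
5 8 9 → sum 22
8 9 14 → sum 31  > 25 ✓
9 14 10 → sum 33  > 25 ✓
14 10 5 → sum 29  > 25 ✓
10 5 11 → sum 26  > 25 ✓
5 11 12 → sum 28  > 25 ✓
11 12 11 → sum 34  > 25 ✓
12 11 13 → sum 36  > 25 ✓
11 13 1 → sum 25
13 1 12 → sum 26  > 25 ✓
13 windows satisfy the condition.

13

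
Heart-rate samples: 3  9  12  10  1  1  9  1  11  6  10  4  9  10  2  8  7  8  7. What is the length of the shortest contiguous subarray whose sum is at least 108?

16

Extend right; whenever the sum reaches 108, record the length and shrink from the left:
add 3: running sum 3 < 108
add 9: running sum 12 < 108
add 12: running sum 24 < 108
add 10: running sum 34 < 108
add 1: running sum 35 < 108
add 1: running sum 36 < 108
add 9: running sum 45 < 108
add 1: running sum 46 < 108
add 11: running sum 57 < 108
add 6: running sum 63 < 108
add 10: running sum 73 < 108
add 4: running sum 77 < 108
add 9: running sum 86 < 108
add 10: running sum 96 < 108
add 2: running sum 98 < 108
add 8: running sum 106 < 108
end 16: [9, 12, 10, 1, 1, 9, 1, 11, 6, 10, 4, 9, 10, 2, 8, 7] sum 110, len 16
end 17: [12, 10, 1, 1, 9, 1, 11, 6, 10, 4, 9, 10, 2, 8, 7, 8] sum 109, len 16
end 18: [12, 10, 1, 1, 9, 1, 11, 6, 10, 4, 9, 10, 2, 8, 7, 8, 7] sum 116, len 17
Shortest qualifying length: 16.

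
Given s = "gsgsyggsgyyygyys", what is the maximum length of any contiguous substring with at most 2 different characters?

7

[g] 1 distinct, len 1
[g, s] 2 distinct, len 2
[g, s, g] 2 distinct, len 3
[g, s, g, s] 2 distinct, len 4
[s, y] 2 distinct, len 2
[y, g] 2 distinct, len 2
[y, g, g] 2 distinct, len 3
[g, g, s] 2 distinct, len 3
[g, g, s, g] 2 distinct, len 4
[g, y] 2 distinct, len 2
[g, y, y] 2 distinct, len 3
[g, y, y, y] 2 distinct, len 4
[g, y, y, y, g] 2 distinct, len 5
[g, y, y, y, g, y] 2 distinct, len 6
[g, y, y, y, g, y, y] 2 distinct, len 7
[y, y, s] 2 distinct, len 3
Longest length with ≤2 distinct: 7.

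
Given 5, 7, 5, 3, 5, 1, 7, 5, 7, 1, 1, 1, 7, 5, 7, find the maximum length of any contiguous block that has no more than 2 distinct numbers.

add 5: window [5] (1 distinct), len 1
add 7: window [5, 7] (2 distinct), len 2
add 5: window [5, 7, 5] (2 distinct), len 3
add 3: window [5, 3] (2 distinct), len 2
add 5: window [5, 3, 5] (2 distinct), len 3
add 1: window [5, 1] (2 distinct), len 2
add 7: window [1, 7] (2 distinct), len 2
add 5: window [7, 5] (2 distinct), len 2
add 7: window [7, 5, 7] (2 distinct), len 3
add 1: window [7, 1] (2 distinct), len 2
add 1: window [7, 1, 1] (2 distinct), len 3
add 1: window [7, 1, 1, 1] (2 distinct), len 4
add 7: window [7, 1, 1, 1, 7] (2 distinct), len 5
add 5: window [7, 5] (2 distinct), len 2
add 7: window [7, 5, 7] (2 distinct), len 3
Longest length with ≤2 distinct: 5.

5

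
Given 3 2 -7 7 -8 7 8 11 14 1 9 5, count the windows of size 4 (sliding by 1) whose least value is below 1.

5

(3, 2, -7, 7) → min -7  < 1 ✓
(2, -7, 7, -8) → min -8  < 1 ✓
(-7, 7, -8, 7) → min -8  < 1 ✓
(7, -8, 7, 8) → min -8  < 1 ✓
(-8, 7, 8, 11) → min -8  < 1 ✓
(7, 8, 11, 14) → min 7
(8, 11, 14, 1) → min 1
(11, 14, 1, 9) → min 1
(14, 1, 9, 5) → min 1
5 windows satisfy the condition.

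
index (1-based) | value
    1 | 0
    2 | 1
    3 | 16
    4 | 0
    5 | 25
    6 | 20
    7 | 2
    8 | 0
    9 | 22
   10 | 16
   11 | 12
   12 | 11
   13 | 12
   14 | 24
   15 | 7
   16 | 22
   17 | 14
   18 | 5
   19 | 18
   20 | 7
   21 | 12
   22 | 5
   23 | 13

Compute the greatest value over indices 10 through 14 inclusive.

24

Elements at indices 10..14: 16, 12, 11, 12, 24
max(16, 12, 11, 12, 24) = 24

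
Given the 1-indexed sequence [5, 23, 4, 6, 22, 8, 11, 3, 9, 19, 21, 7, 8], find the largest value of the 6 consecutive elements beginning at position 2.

Elements at indices 2..7: 23, 4, 6, 22, 8, 11
max(23, 4, 6, 22, 8, 11) = 23

23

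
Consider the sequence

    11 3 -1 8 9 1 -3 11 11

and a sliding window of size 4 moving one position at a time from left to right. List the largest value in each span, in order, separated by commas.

11, 9, 9, 9, 11, 11

[11, 3, -1, 8] → max 11
[3, -1, 8, 9] → max 9
[-1, 8, 9, 1] → max 9
[8, 9, 1, -3] → max 9
[9, 1, -3, 11] → max 11
[1, -3, 11, 11] → max 11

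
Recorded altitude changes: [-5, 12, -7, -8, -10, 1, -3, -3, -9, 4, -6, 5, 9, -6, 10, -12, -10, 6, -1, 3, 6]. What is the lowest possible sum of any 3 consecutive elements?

Window sums for each of the 19 positions:
[-5, 12, -7] → sum 0
[12, -7, -8] → sum -3
[-7, -8, -10] → sum -25
[-8, -10, 1] → sum -17
[-10, 1, -3] → sum -12
[1, -3, -3] → sum -5
[-3, -3, -9] → sum -15
[-3, -9, 4] → sum -8
[-9, 4, -6] → sum -11
[4, -6, 5] → sum 3
[-6, 5, 9] → sum 8
[5, 9, -6] → sum 8
[9, -6, 10] → sum 13
[-6, 10, -12] → sum -8
[10, -12, -10] → sum -12
[-12, -10, 6] → sum -16
[-10, 6, -1] → sum -5
[6, -1, 3] → sum 8
[-1, 3, 6] → sum 8
Lowest of these is -25.

-25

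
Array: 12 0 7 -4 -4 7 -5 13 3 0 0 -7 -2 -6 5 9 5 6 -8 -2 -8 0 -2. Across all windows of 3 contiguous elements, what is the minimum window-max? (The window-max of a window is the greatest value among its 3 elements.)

-2

[12, 0, 7] → max 12
[0, 7, -4] → max 7
[7, -4, -4] → max 7
[-4, -4, 7] → max 7
[-4, 7, -5] → max 7
[7, -5, 13] → max 13
[-5, 13, 3] → max 13
[13, 3, 0] → max 13
[3, 0, 0] → max 3
[0, 0, -7] → max 0
[0, -7, -2] → max 0
[-7, -2, -6] → max -2
[-2, -6, 5] → max 5
[-6, 5, 9] → max 9
[5, 9, 5] → max 9
[9, 5, 6] → max 9
[5, 6, -8] → max 6
[6, -8, -2] → max 6
[-8, -2, -8] → max -2
[-2, -8, 0] → max 0
[-8, 0, -2] → max 0
Minimum of these is -2.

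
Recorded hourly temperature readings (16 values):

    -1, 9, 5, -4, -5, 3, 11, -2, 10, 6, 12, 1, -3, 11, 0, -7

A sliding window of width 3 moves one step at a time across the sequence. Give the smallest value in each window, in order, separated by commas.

-1, -4, -5, -5, -5, -2, -2, -2, 6, 1, -3, -3, -3, -7

-1 9 5 → min -1
9 5 -4 → min -4
5 -4 -5 → min -5
-4 -5 3 → min -5
-5 3 11 → min -5
3 11 -2 → min -2
11 -2 10 → min -2
-2 10 6 → min -2
10 6 12 → min 6
6 12 1 → min 1
12 1 -3 → min -3
1 -3 11 → min -3
-3 11 0 → min -3
11 0 -7 → min -7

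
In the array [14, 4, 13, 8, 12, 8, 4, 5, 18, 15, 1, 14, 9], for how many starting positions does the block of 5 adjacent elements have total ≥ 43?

8

14 4 13 8 12 → sum 51  ≥ 43 ✓
4 13 8 12 8 → sum 45  ≥ 43 ✓
13 8 12 8 4 → sum 45  ≥ 43 ✓
8 12 8 4 5 → sum 37
12 8 4 5 18 → sum 47  ≥ 43 ✓
8 4 5 18 15 → sum 50  ≥ 43 ✓
4 5 18 15 1 → sum 43  ≥ 43 ✓
5 18 15 1 14 → sum 53  ≥ 43 ✓
18 15 1 14 9 → sum 57  ≥ 43 ✓
8 windows satisfy the condition.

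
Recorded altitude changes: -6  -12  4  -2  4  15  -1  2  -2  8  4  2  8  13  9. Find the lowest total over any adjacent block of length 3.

-14

Window sums for each of the 13 positions:
-6 -12 4 → sum -14
-12 4 -2 → sum -10
4 -2 4 → sum 6
-2 4 15 → sum 17
4 15 -1 → sum 18
15 -1 2 → sum 16
-1 2 -2 → sum -1
2 -2 8 → sum 8
-2 8 4 → sum 10
8 4 2 → sum 14
4 2 8 → sum 14
2 8 13 → sum 23
8 13 9 → sum 30
Lowest of these is -14.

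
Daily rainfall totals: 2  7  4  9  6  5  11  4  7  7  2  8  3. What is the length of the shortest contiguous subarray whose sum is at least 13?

2

Extend right; whenever the sum reaches 13, record the length and shrink from the left:
add 2: running sum 2 < 13
add 7: running sum 9 < 13
add 4: shortest ending here [2, 7, 4] sum 13, len 3
add 9: shortest ending here [4, 9] sum 13, len 2
add 6: shortest ending here [9, 6] sum 15, len 2
add 5: shortest ending here [9, 6, 5] sum 20, len 3
add 11: shortest ending here [5, 11] sum 16, len 2
add 4: shortest ending here [11, 4] sum 15, len 2
add 7: shortest ending here [11, 4, 7] sum 22, len 3
add 7: shortest ending here [7, 7] sum 14, len 2
add 2: shortest ending here [7, 7, 2] sum 16, len 3
add 8: shortest ending here [7, 2, 8] sum 17, len 3
add 3: shortest ending here [2, 8, 3] sum 13, len 3
Shortest qualifying length: 2.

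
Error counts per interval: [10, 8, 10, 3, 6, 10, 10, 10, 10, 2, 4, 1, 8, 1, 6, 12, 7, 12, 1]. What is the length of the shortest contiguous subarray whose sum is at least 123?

Extend right; whenever the sum reaches 123, record the length and shrink from the left:
add 10: running sum 10 < 123
add 8: running sum 18 < 123
add 10: running sum 28 < 123
add 3: running sum 31 < 123
add 6: running sum 37 < 123
add 10: running sum 47 < 123
add 10: running sum 57 < 123
add 10: running sum 67 < 123
add 10: running sum 77 < 123
add 2: running sum 79 < 123
add 4: running sum 83 < 123
add 1: running sum 84 < 123
add 8: running sum 92 < 123
add 1: running sum 93 < 123
add 6: running sum 99 < 123
add 12: running sum 111 < 123
add 7: running sum 118 < 123
add 12: shortest ending here [10, 8, 10, 3, 6, 10, 10, 10, 10, 2, 4, 1, 8, 1, 6, 12, 7, 12] sum 130, len 18
add 1: shortest ending here [10, 8, 10, 3, 6, 10, 10, 10, 10, 2, 4, 1, 8, 1, 6, 12, 7, 12, 1] sum 131, len 19
Shortest qualifying length: 18.

18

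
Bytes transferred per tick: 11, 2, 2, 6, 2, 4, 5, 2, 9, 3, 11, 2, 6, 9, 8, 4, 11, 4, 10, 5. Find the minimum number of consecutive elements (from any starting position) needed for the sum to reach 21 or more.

add 11: running sum 11 < 21
add 2: running sum 13 < 21
add 2: running sum 15 < 21
add 6: shortest ending here [11, 2, 2, 6] sum 21, len 4
add 2: shortest ending here [11, 2, 2, 6, 2] sum 23, len 5
add 4: shortest ending here [11, 2, 2, 6, 2, 4] sum 27, len 6
add 5: shortest ending here [2, 2, 6, 2, 4, 5] sum 21, len 6
add 2: shortest ending here [2, 6, 2, 4, 5, 2] sum 21, len 6
add 9: shortest ending here [2, 4, 5, 2, 9] sum 22, len 5
add 3: shortest ending here [4, 5, 2, 9, 3] sum 23, len 5
add 11: shortest ending here [9, 3, 11] sum 23, len 3
add 2: shortest ending here [9, 3, 11, 2] sum 25, len 4
add 6: shortest ending here [3, 11, 2, 6] sum 22, len 4
add 9: shortest ending here [11, 2, 6, 9] sum 28, len 4
add 8: shortest ending here [6, 9, 8] sum 23, len 3
add 4: shortest ending here [9, 8, 4] sum 21, len 3
add 11: shortest ending here [8, 4, 11] sum 23, len 3
add 4: shortest ending here [8, 4, 11, 4] sum 27, len 4
add 10: shortest ending here [11, 4, 10] sum 25, len 3
add 5: shortest ending here [11, 4, 10, 5] sum 30, len 4
Shortest qualifying length: 3.

3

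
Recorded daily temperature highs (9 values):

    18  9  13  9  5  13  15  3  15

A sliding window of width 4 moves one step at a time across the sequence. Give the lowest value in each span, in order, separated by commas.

9, 5, 5, 5, 3, 3

Sliding a size-4 window across the 9 values:
[18, 9, 13, 9] → min 9
[9, 13, 9, 5] → min 5
[13, 9, 5, 13] → min 5
[9, 5, 13, 15] → min 5
[5, 13, 15, 3] → min 3
[13, 15, 3, 15] → min 3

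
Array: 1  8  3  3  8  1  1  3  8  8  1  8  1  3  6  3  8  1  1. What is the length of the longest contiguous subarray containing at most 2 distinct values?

add 1: window [1] (1 distinct), len 1
add 8: window [1, 8] (2 distinct), len 2
add 3: window [8, 3] (2 distinct), len 2
add 3: window [8, 3, 3] (2 distinct), len 3
add 8: window [8, 3, 3, 8] (2 distinct), len 4
add 1: window [8, 1] (2 distinct), len 2
add 1: window [8, 1, 1] (2 distinct), len 3
add 3: window [1, 1, 3] (2 distinct), len 3
add 8: window [3, 8] (2 distinct), len 2
add 8: window [3, 8, 8] (2 distinct), len 3
add 1: window [8, 8, 1] (2 distinct), len 3
add 8: window [8, 8, 1, 8] (2 distinct), len 4
add 1: window [8, 8, 1, 8, 1] (2 distinct), len 5
add 3: window [1, 3] (2 distinct), len 2
add 6: window [3, 6] (2 distinct), len 2
add 3: window [3, 6, 3] (2 distinct), len 3
add 8: window [3, 8] (2 distinct), len 2
add 1: window [8, 1] (2 distinct), len 2
add 1: window [8, 1, 1] (2 distinct), len 3
Longest length with ≤2 distinct: 5.

5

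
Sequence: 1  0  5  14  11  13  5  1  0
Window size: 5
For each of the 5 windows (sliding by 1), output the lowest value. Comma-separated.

0, 0, 5, 1, 0

1 0 5 14 11 → min 0
0 5 14 11 13 → min 0
5 14 11 13 5 → min 5
14 11 13 5 1 → min 1
11 13 5 1 0 → min 0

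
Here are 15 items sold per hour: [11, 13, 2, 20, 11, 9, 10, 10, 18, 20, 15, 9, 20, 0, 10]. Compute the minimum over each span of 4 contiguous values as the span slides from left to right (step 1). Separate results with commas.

11 13 2 20 → min 2
13 2 20 11 → min 2
2 20 11 9 → min 2
20 11 9 10 → min 9
11 9 10 10 → min 9
9 10 10 18 → min 9
10 10 18 20 → min 10
10 18 20 15 → min 10
18 20 15 9 → min 9
20 15 9 20 → min 9
15 9 20 0 → min 0
9 20 0 10 → min 0

2, 2, 2, 9, 9, 9, 10, 10, 9, 9, 0, 0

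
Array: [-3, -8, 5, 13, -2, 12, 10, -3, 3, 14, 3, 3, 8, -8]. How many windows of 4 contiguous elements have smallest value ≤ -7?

-3 -8 5 13 → min -8  ≤ -7 ✓
-8 5 13 -2 → min -8  ≤ -7 ✓
5 13 -2 12 → min -2
13 -2 12 10 → min -2
-2 12 10 -3 → min -3
12 10 -3 3 → min -3
10 -3 3 14 → min -3
-3 3 14 3 → min -3
3 14 3 3 → min 3
14 3 3 8 → min 3
3 3 8 -8 → min -8  ≤ -7 ✓
3 windows satisfy the condition.

3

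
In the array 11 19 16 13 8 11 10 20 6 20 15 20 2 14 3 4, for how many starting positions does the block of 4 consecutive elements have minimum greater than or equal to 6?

11 19 16 13 → min 11  ≥ 6 ✓
19 16 13 8 → min 8  ≥ 6 ✓
16 13 8 11 → min 8  ≥ 6 ✓
13 8 11 10 → min 8  ≥ 6 ✓
8 11 10 20 → min 8  ≥ 6 ✓
11 10 20 6 → min 6  ≥ 6 ✓
10 20 6 20 → min 6  ≥ 6 ✓
20 6 20 15 → min 6  ≥ 6 ✓
6 20 15 20 → min 6  ≥ 6 ✓
20 15 20 2 → min 2
15 20 2 14 → min 2
20 2 14 3 → min 2
2 14 3 4 → min 2
9 windows satisfy the condition.

9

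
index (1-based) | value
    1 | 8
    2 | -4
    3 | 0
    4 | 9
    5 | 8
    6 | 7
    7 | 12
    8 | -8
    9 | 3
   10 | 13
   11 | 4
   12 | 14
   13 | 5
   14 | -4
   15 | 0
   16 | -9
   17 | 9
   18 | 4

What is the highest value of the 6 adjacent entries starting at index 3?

12

Elements at indices 3..8: 0, 9, 8, 7, 12, -8
max(0, 9, 8, 7, 12, -8) = 12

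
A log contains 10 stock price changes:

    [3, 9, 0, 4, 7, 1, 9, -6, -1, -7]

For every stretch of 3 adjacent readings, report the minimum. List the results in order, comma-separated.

[3, 9, 0] → min 0
[9, 0, 4] → min 0
[0, 4, 7] → min 0
[4, 7, 1] → min 1
[7, 1, 9] → min 1
[1, 9, -6] → min -6
[9, -6, -1] → min -6
[-6, -1, -7] → min -7

0, 0, 0, 1, 1, -6, -6, -7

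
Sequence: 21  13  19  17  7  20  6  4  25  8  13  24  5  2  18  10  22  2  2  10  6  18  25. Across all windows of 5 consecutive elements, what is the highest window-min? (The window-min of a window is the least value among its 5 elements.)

Each size-5 window and its min:
(21, 13, 19, 17, 7) → min 7
(13, 19, 17, 7, 20) → min 7
(19, 17, 7, 20, 6) → min 6
(17, 7, 20, 6, 4) → min 4
(7, 20, 6, 4, 25) → min 4
(20, 6, 4, 25, 8) → min 4
(6, 4, 25, 8, 13) → min 4
(4, 25, 8, 13, 24) → min 4
(25, 8, 13, 24, 5) → min 5
(8, 13, 24, 5, 2) → min 2
(13, 24, 5, 2, 18) → min 2
(24, 5, 2, 18, 10) → min 2
(5, 2, 18, 10, 22) → min 2
(2, 18, 10, 22, 2) → min 2
(18, 10, 22, 2, 2) → min 2
(10, 22, 2, 2, 10) → min 2
(22, 2, 2, 10, 6) → min 2
(2, 2, 10, 6, 18) → min 2
(2, 10, 6, 18, 25) → min 2
Highest of these is 7.

7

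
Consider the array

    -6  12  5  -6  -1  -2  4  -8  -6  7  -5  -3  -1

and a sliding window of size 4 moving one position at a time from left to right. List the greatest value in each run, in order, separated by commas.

(-6, 12, 5, -6) → max 12
(12, 5, -6, -1) → max 12
(5, -6, -1, -2) → max 5
(-6, -1, -2, 4) → max 4
(-1, -2, 4, -8) → max 4
(-2, 4, -8, -6) → max 4
(4, -8, -6, 7) → max 7
(-8, -6, 7, -5) → max 7
(-6, 7, -5, -3) → max 7
(7, -5, -3, -1) → max 7

12, 12, 5, 4, 4, 4, 7, 7, 7, 7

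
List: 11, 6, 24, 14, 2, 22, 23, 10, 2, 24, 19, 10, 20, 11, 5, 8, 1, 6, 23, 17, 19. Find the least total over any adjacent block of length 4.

Each size-4 window and its sum:
11 6 24 14 → sum 55
6 24 14 2 → sum 46
24 14 2 22 → sum 62
14 2 22 23 → sum 61
2 22 23 10 → sum 57
22 23 10 2 → sum 57
23 10 2 24 → sum 59
10 2 24 19 → sum 55
2 24 19 10 → sum 55
24 19 10 20 → sum 73
19 10 20 11 → sum 60
10 20 11 5 → sum 46
20 11 5 8 → sum 44
11 5 8 1 → sum 25
5 8 1 6 → sum 20
8 1 6 23 → sum 38
1 6 23 17 → sum 47
6 23 17 19 → sum 65
Least of these is 20.

20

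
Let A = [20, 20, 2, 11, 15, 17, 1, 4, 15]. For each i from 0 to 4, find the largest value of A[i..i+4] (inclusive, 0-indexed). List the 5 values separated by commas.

(20, 20, 2, 11, 15) → max 20
(20, 2, 11, 15, 17) → max 20
(2, 11, 15, 17, 1) → max 17
(11, 15, 17, 1, 4) → max 17
(15, 17, 1, 4, 15) → max 17

20, 20, 17, 17, 17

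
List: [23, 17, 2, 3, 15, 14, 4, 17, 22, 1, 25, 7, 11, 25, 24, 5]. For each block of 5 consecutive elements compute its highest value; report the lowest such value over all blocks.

Window maxs for each of the 12 positions:
[23, 17, 2, 3, 15] → max 23
[17, 2, 3, 15, 14] → max 17
[2, 3, 15, 14, 4] → max 15
[3, 15, 14, 4, 17] → max 17
[15, 14, 4, 17, 22] → max 22
[14, 4, 17, 22, 1] → max 22
[4, 17, 22, 1, 25] → max 25
[17, 22, 1, 25, 7] → max 25
[22, 1, 25, 7, 11] → max 25
[1, 25, 7, 11, 25] → max 25
[25, 7, 11, 25, 24] → max 25
[7, 11, 25, 24, 5] → max 25
Lowest of these is 15.

15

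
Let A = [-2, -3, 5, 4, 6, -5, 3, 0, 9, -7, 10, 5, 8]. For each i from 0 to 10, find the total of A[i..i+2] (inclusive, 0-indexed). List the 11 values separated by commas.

-2 -3 5 → sum 0
-3 5 4 → sum 6
5 4 6 → sum 15
4 6 -5 → sum 5
6 -5 3 → sum 4
-5 3 0 → sum -2
3 0 9 → sum 12
0 9 -7 → sum 2
9 -7 10 → sum 12
-7 10 5 → sum 8
10 5 8 → sum 23

0, 6, 15, 5, 4, -2, 12, 2, 12, 8, 23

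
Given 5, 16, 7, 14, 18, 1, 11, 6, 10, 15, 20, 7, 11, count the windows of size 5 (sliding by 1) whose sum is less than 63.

[5, 16, 7, 14, 18] → sum 60  < 63 ✓
[16, 7, 14, 18, 1] → sum 56  < 63 ✓
[7, 14, 18, 1, 11] → sum 51  < 63 ✓
[14, 18, 1, 11, 6] → sum 50  < 63 ✓
[18, 1, 11, 6, 10] → sum 46  < 63 ✓
[1, 11, 6, 10, 15] → sum 43  < 63 ✓
[11, 6, 10, 15, 20] → sum 62  < 63 ✓
[6, 10, 15, 20, 7] → sum 58  < 63 ✓
[10, 15, 20, 7, 11] → sum 63
8 windows satisfy the condition.

8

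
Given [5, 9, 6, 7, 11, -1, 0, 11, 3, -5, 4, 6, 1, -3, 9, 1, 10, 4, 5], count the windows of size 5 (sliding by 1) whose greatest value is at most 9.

[5, 9, 6, 7, 11] → max 11
[9, 6, 7, 11, -1] → max 11
[6, 7, 11, -1, 0] → max 11
[7, 11, -1, 0, 11] → max 11
[11, -1, 0, 11, 3] → max 11
[-1, 0, 11, 3, -5] → max 11
[0, 11, 3, -5, 4] → max 11
[11, 3, -5, 4, 6] → max 11
[3, -5, 4, 6, 1] → max 6  ≤ 9 ✓
[-5, 4, 6, 1, -3] → max 6  ≤ 9 ✓
[4, 6, 1, -3, 9] → max 9  ≤ 9 ✓
[6, 1, -3, 9, 1] → max 9  ≤ 9 ✓
[1, -3, 9, 1, 10] → max 10
[-3, 9, 1, 10, 4] → max 10
[9, 1, 10, 4, 5] → max 10
4 windows satisfy the condition.

4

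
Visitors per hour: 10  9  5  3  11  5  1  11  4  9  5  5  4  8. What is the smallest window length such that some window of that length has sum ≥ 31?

add 10: running sum 10 < 31
add 9: running sum 19 < 31
add 5: running sum 24 < 31
add 3: running sum 27 < 31
add 11: shortest ending here [10, 9, 5, 3, 11] sum 38, len 5
add 5: shortest ending here [9, 5, 3, 11, 5] sum 33, len 5
add 1: shortest ending here [9, 5, 3, 11, 5, 1] sum 34, len 6
add 11: shortest ending here [3, 11, 5, 1, 11] sum 31, len 5
add 4: shortest ending here [11, 5, 1, 11, 4] sum 32, len 5
add 9: shortest ending here [11, 5, 1, 11, 4, 9] sum 41, len 6
add 5: shortest ending here [5, 1, 11, 4, 9, 5] sum 35, len 6
add 5: shortest ending here [11, 4, 9, 5, 5] sum 34, len 5
add 4: shortest ending here [11, 4, 9, 5, 5, 4] sum 38, len 6
add 8: shortest ending here [9, 5, 5, 4, 8] sum 31, len 5
Shortest qualifying length: 5.

5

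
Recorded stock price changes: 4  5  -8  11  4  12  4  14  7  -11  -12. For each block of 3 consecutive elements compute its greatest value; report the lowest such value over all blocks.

5

4 5 -8 → max 5
5 -8 11 → max 11
-8 11 4 → max 11
11 4 12 → max 12
4 12 4 → max 12
12 4 14 → max 14
4 14 7 → max 14
14 7 -11 → max 14
7 -11 -12 → max 7
Lowest of these is 5.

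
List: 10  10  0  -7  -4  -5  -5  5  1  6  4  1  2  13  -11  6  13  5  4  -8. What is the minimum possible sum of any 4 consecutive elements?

Each size-4 window and its sum:
10 10 0 -7 → sum 13
10 0 -7 -4 → sum -1
0 -7 -4 -5 → sum -16
-7 -4 -5 -5 → sum -21
-4 -5 -5 5 → sum -9
-5 -5 5 1 → sum -4
-5 5 1 6 → sum 7
5 1 6 4 → sum 16
1 6 4 1 → sum 12
6 4 1 2 → sum 13
4 1 2 13 → sum 20
1 2 13 -11 → sum 5
2 13 -11 6 → sum 10
13 -11 6 13 → sum 21
-11 6 13 5 → sum 13
6 13 5 4 → sum 28
13 5 4 -8 → sum 14
Minimum of these is -21.

-21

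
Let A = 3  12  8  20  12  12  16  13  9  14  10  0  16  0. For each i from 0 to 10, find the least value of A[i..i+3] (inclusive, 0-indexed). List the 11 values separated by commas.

[3, 12, 8, 20] → min 3
[12, 8, 20, 12] → min 8
[8, 20, 12, 12] → min 8
[20, 12, 12, 16] → min 12
[12, 12, 16, 13] → min 12
[12, 16, 13, 9] → min 9
[16, 13, 9, 14] → min 9
[13, 9, 14, 10] → min 9
[9, 14, 10, 0] → min 0
[14, 10, 0, 16] → min 0
[10, 0, 16, 0] → min 0

3, 8, 8, 12, 12, 9, 9, 9, 0, 0, 0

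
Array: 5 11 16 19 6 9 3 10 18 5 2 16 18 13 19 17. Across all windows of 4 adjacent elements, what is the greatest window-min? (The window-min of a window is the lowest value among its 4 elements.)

(5, 11, 16, 19) → min 5
(11, 16, 19, 6) → min 6
(16, 19, 6, 9) → min 6
(19, 6, 9, 3) → min 3
(6, 9, 3, 10) → min 3
(9, 3, 10, 18) → min 3
(3, 10, 18, 5) → min 3
(10, 18, 5, 2) → min 2
(18, 5, 2, 16) → min 2
(5, 2, 16, 18) → min 2
(2, 16, 18, 13) → min 2
(16, 18, 13, 19) → min 13
(18, 13, 19, 17) → min 13
Greatest of these is 13.

13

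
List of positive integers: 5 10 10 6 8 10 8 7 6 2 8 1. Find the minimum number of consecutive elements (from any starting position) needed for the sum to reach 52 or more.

add 5: running sum 5 < 52
add 10: running sum 15 < 52
add 10: running sum 25 < 52
add 6: running sum 31 < 52
add 8: running sum 39 < 52
add 10: running sum 49 < 52
add 8: shortest ending here [10, 10, 6, 8, 10, 8] sum 52, len 6
add 7: shortest ending here [10, 10, 6, 8, 10, 8, 7] sum 59, len 7
add 6: shortest ending here [10, 6, 8, 10, 8, 7, 6] sum 55, len 7
add 2: shortest ending here [10, 6, 8, 10, 8, 7, 6, 2] sum 57, len 8
add 8: shortest ending here [6, 8, 10, 8, 7, 6, 2, 8] sum 55, len 8
add 1: shortest ending here [6, 8, 10, 8, 7, 6, 2, 8, 1] sum 56, len 9
Shortest qualifying length: 6.

6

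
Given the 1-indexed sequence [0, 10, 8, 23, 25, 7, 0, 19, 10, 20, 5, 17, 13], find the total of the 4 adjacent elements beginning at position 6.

Elements at indices 6..9: 7, 0, 19, 10
sum(7, 0, 19, 10) = 36

36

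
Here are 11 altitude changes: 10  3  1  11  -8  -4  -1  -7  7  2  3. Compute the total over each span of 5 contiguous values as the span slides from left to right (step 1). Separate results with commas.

17, 3, -1, -9, -13, -3, 4

10 3 1 11 -8 → sum 17
3 1 11 -8 -4 → sum 3
1 11 -8 -4 -1 → sum -1
11 -8 -4 -1 -7 → sum -9
-8 -4 -1 -7 7 → sum -13
-4 -1 -7 7 2 → sum -3
-1 -7 7 2 3 → sum 4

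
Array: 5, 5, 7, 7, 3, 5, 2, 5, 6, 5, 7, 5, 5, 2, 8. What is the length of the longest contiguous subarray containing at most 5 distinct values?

14

[5] 1 distinct, len 1
[5, 5] 1 distinct, len 2
[5, 5, 7] 2 distinct, len 3
[5, 5, 7, 7] 2 distinct, len 4
[5, 5, 7, 7, 3] 3 distinct, len 5
[5, 5, 7, 7, 3, 5] 3 distinct, len 6
[5, 5, 7, 7, 3, 5, 2] 4 distinct, len 7
[5, 5, 7, 7, 3, 5, 2, 5] 4 distinct, len 8
[5, 5, 7, 7, 3, 5, 2, 5, 6] 5 distinct, len 9
[5, 5, 7, 7, 3, 5, 2, 5, 6, 5] 5 distinct, len 10
[5, 5, 7, 7, 3, 5, 2, 5, 6, 5, 7] 5 distinct, len 11
[5, 5, 7, 7, 3, 5, 2, 5, 6, 5, 7, 5] 5 distinct, len 12
[5, 5, 7, 7, 3, 5, 2, 5, 6, 5, 7, 5, 5] 5 distinct, len 13
[5, 5, 7, 7, 3, 5, 2, 5, 6, 5, 7, 5, 5, 2] 5 distinct, len 14
[5, 2, 5, 6, 5, 7, 5, 5, 2, 8] 5 distinct, len 10
Longest length with ≤5 distinct: 14.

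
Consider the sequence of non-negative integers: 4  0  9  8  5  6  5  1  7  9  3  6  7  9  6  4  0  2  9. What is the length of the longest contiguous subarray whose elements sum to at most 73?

Extend to the right; shrink from the left whenever the sum exceeds 73:
[4] sum 4 len 1
[4, 0] sum 4 len 2
[4, 0, 9] sum 13 len 3
[4, 0, 9, 8] sum 21 len 4
[4, 0, 9, 8, 5] sum 26 len 5
[4, 0, 9, 8, 5, 6] sum 32 len 6
[4, 0, 9, 8, 5, 6, 5] sum 37 len 7
[4, 0, 9, 8, 5, 6, 5, 1] sum 38 len 8
[4, 0, 9, 8, 5, 6, 5, 1, 7] sum 45 len 9
[4, 0, 9, 8, 5, 6, 5, 1, 7, 9] sum 54 len 10
[4, 0, 9, 8, 5, 6, 5, 1, 7, 9, 3] sum 57 len 11
[4, 0, 9, 8, 5, 6, 5, 1, 7, 9, 3, 6] sum 63 len 12
[4, 0, 9, 8, 5, 6, 5, 1, 7, 9, 3, 6, 7] sum 70 len 13
[8, 5, 6, 5, 1, 7, 9, 3, 6, 7, 9] sum 66 len 11
[8, 5, 6, 5, 1, 7, 9, 3, 6, 7, 9, 6] sum 72 len 12
[5, 6, 5, 1, 7, 9, 3, 6, 7, 9, 6, 4] sum 68 len 12
[5, 6, 5, 1, 7, 9, 3, 6, 7, 9, 6, 4, 0] sum 68 len 13
[5, 6, 5, 1, 7, 9, 3, 6, 7, 9, 6, 4, 0, 2] sum 70 len 14
[5, 1, 7, 9, 3, 6, 7, 9, 6, 4, 0, 2, 9] sum 68 len 13
Longest length seen: 14.

14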